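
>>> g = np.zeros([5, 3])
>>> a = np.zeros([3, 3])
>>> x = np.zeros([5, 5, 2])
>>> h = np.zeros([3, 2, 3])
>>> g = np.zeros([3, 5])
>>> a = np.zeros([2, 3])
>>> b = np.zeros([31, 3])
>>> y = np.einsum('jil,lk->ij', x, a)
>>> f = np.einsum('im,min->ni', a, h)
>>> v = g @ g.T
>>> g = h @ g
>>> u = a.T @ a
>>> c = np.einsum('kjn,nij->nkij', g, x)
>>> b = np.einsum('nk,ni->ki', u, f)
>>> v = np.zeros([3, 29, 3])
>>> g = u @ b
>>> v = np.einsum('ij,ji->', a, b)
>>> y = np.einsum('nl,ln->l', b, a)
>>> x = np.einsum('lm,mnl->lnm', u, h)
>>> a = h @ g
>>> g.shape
(3, 2)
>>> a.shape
(3, 2, 2)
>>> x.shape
(3, 2, 3)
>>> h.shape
(3, 2, 3)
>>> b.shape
(3, 2)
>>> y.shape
(2,)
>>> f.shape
(3, 2)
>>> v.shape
()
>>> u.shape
(3, 3)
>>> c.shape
(5, 3, 5, 2)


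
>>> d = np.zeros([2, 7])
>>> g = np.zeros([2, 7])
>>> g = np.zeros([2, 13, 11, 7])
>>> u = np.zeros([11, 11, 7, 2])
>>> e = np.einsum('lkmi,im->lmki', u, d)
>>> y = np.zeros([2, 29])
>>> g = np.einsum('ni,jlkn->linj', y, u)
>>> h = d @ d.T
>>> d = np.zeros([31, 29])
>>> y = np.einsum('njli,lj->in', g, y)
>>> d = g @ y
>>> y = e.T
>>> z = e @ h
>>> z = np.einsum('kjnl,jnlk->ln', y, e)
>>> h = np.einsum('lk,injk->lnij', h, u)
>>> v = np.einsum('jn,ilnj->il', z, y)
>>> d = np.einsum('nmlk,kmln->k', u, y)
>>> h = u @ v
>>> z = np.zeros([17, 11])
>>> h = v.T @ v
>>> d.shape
(2,)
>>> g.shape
(11, 29, 2, 11)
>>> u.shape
(11, 11, 7, 2)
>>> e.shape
(11, 7, 11, 2)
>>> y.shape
(2, 11, 7, 11)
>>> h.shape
(11, 11)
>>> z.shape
(17, 11)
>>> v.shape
(2, 11)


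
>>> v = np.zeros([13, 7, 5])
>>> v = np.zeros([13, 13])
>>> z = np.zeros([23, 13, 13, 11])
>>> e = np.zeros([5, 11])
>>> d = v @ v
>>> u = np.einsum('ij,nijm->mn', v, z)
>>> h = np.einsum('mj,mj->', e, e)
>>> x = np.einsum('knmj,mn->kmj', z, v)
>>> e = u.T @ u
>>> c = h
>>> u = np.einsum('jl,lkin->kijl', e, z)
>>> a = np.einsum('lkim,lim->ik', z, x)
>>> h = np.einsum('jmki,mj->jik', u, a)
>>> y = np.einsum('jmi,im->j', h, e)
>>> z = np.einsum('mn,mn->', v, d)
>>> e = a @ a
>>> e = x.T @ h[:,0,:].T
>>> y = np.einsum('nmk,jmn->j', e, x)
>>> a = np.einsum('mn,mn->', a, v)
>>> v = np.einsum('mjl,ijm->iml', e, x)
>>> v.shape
(23, 11, 13)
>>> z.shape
()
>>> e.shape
(11, 13, 13)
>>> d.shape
(13, 13)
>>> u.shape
(13, 13, 23, 23)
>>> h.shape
(13, 23, 23)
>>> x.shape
(23, 13, 11)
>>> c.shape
()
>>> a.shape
()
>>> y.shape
(23,)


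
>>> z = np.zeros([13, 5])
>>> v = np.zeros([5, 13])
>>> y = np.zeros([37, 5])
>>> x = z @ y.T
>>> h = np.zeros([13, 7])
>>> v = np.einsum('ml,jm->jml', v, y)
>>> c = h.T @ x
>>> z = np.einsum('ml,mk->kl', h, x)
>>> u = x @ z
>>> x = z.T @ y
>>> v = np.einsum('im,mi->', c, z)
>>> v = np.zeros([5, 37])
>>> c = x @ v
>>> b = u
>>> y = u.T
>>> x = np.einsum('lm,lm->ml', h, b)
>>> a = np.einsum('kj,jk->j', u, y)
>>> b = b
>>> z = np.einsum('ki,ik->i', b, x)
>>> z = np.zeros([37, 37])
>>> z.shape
(37, 37)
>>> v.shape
(5, 37)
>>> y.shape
(7, 13)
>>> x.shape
(7, 13)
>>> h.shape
(13, 7)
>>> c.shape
(7, 37)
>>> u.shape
(13, 7)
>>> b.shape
(13, 7)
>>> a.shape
(7,)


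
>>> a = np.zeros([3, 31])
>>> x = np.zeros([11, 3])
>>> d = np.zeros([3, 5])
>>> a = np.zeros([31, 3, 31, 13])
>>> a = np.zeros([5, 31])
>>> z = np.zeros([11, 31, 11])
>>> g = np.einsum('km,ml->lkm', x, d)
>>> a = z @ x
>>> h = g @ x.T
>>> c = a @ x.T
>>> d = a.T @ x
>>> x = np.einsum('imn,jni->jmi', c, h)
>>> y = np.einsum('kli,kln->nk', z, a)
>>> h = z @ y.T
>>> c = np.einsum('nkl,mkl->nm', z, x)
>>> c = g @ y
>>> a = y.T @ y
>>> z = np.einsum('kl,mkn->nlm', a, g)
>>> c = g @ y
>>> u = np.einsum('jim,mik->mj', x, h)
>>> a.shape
(11, 11)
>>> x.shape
(5, 31, 11)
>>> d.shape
(3, 31, 3)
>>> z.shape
(3, 11, 5)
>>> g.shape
(5, 11, 3)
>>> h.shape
(11, 31, 3)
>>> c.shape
(5, 11, 11)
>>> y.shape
(3, 11)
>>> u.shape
(11, 5)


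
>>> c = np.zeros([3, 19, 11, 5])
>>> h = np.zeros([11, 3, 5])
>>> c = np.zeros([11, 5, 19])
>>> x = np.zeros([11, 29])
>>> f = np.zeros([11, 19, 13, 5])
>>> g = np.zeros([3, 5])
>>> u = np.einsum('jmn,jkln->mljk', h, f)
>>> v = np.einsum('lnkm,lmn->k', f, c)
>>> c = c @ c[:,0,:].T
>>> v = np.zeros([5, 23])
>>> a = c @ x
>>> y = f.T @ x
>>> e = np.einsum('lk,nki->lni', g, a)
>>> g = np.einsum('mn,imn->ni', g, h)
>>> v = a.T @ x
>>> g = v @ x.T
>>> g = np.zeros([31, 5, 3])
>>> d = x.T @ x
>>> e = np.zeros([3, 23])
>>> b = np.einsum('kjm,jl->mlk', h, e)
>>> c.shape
(11, 5, 11)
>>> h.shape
(11, 3, 5)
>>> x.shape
(11, 29)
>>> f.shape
(11, 19, 13, 5)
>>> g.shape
(31, 5, 3)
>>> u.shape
(3, 13, 11, 19)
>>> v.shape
(29, 5, 29)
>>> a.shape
(11, 5, 29)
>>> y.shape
(5, 13, 19, 29)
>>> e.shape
(3, 23)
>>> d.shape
(29, 29)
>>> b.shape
(5, 23, 11)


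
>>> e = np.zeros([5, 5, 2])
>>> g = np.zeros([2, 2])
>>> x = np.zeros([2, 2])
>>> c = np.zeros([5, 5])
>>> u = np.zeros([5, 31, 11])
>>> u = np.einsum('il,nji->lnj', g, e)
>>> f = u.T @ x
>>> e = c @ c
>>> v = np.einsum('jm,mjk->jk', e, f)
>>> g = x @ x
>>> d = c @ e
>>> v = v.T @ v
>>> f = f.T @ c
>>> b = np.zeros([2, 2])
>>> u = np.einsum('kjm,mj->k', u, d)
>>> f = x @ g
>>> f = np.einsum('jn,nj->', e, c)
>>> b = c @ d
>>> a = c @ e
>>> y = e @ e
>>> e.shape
(5, 5)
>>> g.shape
(2, 2)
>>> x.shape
(2, 2)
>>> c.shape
(5, 5)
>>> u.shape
(2,)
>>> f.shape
()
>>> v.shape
(2, 2)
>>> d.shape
(5, 5)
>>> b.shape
(5, 5)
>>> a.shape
(5, 5)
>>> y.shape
(5, 5)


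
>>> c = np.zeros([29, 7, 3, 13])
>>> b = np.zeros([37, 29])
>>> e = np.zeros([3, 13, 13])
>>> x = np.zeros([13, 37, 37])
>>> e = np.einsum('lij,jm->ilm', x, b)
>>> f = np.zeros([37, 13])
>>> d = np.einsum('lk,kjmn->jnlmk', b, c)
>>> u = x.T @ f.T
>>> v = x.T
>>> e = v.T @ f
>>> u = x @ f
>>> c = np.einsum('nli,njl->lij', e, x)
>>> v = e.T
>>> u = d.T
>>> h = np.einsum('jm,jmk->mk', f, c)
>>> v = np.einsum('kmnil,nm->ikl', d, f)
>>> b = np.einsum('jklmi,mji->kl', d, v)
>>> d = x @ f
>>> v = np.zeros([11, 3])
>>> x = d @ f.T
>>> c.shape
(37, 13, 37)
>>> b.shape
(13, 37)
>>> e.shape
(13, 37, 13)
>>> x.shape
(13, 37, 37)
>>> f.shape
(37, 13)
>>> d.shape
(13, 37, 13)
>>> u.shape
(29, 3, 37, 13, 7)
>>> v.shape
(11, 3)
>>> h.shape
(13, 37)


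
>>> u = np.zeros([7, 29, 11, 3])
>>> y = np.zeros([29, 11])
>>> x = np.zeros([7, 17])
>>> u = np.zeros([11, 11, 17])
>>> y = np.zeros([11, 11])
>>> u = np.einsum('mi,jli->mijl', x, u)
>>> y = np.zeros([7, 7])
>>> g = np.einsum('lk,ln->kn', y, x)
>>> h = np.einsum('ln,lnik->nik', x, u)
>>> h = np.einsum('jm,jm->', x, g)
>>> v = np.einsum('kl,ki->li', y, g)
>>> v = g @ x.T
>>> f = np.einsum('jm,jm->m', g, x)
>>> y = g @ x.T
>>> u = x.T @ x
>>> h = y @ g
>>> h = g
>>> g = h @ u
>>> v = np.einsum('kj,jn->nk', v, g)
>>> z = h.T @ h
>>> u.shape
(17, 17)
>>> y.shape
(7, 7)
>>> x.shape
(7, 17)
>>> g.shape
(7, 17)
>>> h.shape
(7, 17)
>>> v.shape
(17, 7)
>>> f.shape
(17,)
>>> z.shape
(17, 17)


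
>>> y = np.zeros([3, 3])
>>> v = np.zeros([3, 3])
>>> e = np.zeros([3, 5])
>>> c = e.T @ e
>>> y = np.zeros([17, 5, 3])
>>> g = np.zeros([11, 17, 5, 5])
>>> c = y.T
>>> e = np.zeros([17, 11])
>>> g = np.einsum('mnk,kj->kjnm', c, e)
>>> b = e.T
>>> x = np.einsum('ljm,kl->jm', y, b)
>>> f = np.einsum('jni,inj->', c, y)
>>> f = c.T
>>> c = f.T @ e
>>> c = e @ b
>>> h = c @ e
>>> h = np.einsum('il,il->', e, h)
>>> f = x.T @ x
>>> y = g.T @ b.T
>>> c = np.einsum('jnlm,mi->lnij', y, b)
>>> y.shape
(3, 5, 11, 11)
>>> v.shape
(3, 3)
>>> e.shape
(17, 11)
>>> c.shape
(11, 5, 17, 3)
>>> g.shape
(17, 11, 5, 3)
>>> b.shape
(11, 17)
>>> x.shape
(5, 3)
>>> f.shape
(3, 3)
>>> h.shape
()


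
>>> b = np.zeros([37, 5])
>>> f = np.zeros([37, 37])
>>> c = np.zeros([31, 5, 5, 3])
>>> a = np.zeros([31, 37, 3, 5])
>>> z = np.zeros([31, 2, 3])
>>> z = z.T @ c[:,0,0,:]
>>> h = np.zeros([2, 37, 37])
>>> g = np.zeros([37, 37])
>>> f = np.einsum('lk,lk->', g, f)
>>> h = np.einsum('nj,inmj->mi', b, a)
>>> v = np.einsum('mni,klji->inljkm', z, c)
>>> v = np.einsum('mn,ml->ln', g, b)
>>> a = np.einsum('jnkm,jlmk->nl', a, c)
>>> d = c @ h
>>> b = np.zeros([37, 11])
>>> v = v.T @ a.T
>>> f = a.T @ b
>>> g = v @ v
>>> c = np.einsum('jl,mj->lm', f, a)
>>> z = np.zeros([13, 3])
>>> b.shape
(37, 11)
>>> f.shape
(5, 11)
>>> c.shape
(11, 37)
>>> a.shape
(37, 5)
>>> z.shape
(13, 3)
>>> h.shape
(3, 31)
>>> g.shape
(37, 37)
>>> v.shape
(37, 37)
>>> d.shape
(31, 5, 5, 31)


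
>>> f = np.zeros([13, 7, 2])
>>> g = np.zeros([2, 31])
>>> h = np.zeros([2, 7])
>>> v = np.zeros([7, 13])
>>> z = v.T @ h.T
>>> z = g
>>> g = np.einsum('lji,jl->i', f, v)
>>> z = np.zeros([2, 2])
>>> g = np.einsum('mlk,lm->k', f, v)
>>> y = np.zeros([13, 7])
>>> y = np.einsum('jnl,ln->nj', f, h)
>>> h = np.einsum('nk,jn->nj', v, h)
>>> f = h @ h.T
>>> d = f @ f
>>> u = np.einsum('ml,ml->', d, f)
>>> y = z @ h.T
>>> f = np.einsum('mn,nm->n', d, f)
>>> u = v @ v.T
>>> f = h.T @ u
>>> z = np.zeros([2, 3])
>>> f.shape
(2, 7)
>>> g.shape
(2,)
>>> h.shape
(7, 2)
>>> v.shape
(7, 13)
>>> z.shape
(2, 3)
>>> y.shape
(2, 7)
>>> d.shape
(7, 7)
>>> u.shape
(7, 7)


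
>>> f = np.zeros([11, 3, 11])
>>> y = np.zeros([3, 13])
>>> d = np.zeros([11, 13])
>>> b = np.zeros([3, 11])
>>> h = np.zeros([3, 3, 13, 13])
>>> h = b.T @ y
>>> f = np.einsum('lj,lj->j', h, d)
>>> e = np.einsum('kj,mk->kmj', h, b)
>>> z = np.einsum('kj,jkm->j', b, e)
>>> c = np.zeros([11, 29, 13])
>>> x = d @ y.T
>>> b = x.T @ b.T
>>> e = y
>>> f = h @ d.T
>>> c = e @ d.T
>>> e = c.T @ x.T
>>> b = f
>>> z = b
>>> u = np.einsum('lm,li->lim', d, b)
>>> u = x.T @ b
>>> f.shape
(11, 11)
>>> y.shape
(3, 13)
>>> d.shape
(11, 13)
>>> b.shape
(11, 11)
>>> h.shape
(11, 13)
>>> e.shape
(11, 11)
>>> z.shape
(11, 11)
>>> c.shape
(3, 11)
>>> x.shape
(11, 3)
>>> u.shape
(3, 11)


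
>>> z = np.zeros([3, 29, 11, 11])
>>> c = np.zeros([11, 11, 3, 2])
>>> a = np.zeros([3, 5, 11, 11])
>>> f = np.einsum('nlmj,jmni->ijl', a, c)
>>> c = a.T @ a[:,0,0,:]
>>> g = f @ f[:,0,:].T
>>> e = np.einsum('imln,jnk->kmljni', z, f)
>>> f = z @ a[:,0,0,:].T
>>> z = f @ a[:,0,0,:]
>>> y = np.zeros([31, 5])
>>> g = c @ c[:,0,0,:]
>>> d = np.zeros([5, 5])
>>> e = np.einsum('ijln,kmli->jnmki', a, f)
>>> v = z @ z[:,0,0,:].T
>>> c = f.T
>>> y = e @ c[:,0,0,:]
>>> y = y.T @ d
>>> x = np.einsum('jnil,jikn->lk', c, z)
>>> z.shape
(3, 29, 11, 11)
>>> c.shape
(3, 11, 29, 3)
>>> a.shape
(3, 5, 11, 11)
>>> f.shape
(3, 29, 11, 3)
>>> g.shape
(11, 11, 5, 11)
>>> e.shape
(5, 11, 29, 3, 3)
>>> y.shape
(3, 3, 29, 11, 5)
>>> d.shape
(5, 5)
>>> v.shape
(3, 29, 11, 3)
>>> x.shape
(3, 11)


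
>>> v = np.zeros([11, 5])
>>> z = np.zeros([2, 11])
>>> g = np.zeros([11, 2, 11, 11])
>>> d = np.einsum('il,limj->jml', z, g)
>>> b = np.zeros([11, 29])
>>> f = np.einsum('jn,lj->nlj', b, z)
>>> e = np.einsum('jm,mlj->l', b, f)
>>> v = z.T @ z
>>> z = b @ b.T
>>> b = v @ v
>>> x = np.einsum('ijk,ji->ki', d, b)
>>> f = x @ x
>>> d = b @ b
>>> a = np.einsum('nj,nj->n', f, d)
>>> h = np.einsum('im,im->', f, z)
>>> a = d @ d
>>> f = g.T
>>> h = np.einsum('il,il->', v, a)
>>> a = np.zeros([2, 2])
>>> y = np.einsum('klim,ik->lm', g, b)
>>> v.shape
(11, 11)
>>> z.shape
(11, 11)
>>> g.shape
(11, 2, 11, 11)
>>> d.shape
(11, 11)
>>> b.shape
(11, 11)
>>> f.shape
(11, 11, 2, 11)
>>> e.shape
(2,)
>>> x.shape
(11, 11)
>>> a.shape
(2, 2)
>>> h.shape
()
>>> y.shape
(2, 11)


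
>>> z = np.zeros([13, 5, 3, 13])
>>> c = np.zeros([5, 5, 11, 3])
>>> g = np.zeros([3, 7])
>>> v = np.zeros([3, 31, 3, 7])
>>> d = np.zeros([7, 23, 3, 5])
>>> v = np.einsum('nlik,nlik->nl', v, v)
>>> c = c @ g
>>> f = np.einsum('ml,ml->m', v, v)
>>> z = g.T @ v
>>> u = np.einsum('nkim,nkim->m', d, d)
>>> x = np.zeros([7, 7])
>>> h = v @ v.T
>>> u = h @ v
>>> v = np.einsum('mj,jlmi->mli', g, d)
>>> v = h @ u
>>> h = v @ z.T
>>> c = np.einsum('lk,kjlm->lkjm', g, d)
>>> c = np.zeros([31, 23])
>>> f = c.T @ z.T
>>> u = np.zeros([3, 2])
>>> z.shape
(7, 31)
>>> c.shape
(31, 23)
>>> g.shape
(3, 7)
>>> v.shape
(3, 31)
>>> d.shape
(7, 23, 3, 5)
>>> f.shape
(23, 7)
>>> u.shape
(3, 2)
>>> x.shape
(7, 7)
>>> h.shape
(3, 7)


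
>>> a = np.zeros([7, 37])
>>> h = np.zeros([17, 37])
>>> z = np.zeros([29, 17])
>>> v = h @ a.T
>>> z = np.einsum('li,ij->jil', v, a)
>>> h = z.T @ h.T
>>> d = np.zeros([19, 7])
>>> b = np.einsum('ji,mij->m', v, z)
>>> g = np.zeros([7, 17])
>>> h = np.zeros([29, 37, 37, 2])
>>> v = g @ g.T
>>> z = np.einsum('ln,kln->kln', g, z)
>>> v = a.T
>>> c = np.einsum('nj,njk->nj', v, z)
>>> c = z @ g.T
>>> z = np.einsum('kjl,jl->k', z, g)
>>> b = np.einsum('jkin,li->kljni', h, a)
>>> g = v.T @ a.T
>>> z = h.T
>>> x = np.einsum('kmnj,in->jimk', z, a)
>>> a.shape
(7, 37)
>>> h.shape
(29, 37, 37, 2)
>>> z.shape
(2, 37, 37, 29)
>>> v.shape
(37, 7)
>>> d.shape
(19, 7)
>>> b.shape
(37, 7, 29, 2, 37)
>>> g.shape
(7, 7)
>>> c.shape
(37, 7, 7)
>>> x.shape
(29, 7, 37, 2)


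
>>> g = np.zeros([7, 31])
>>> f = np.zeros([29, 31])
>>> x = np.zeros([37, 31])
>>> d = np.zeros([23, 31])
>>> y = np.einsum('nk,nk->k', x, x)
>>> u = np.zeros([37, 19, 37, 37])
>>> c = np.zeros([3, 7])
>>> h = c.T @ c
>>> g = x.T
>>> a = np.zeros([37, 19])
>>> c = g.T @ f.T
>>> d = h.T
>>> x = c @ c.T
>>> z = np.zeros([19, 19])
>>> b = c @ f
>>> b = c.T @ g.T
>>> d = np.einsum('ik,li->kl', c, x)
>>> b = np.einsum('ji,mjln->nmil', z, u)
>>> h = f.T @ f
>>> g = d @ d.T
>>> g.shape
(29, 29)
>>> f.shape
(29, 31)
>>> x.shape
(37, 37)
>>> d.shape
(29, 37)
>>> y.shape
(31,)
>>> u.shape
(37, 19, 37, 37)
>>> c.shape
(37, 29)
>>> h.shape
(31, 31)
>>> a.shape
(37, 19)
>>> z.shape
(19, 19)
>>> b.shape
(37, 37, 19, 37)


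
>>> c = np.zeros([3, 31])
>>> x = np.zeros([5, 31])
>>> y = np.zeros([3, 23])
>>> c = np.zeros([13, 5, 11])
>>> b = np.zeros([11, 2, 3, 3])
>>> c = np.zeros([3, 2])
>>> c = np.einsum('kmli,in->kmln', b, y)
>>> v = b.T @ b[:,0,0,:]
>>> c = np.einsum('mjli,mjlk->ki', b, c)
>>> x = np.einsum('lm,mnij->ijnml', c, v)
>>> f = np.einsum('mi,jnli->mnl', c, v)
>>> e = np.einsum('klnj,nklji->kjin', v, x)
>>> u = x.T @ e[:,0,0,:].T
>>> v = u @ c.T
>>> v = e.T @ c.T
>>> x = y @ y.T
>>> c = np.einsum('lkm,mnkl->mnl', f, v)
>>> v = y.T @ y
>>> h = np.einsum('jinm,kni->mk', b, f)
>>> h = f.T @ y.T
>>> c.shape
(2, 23, 23)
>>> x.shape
(3, 3)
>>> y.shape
(3, 23)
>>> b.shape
(11, 2, 3, 3)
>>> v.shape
(23, 23)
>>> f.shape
(23, 3, 2)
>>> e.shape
(3, 3, 23, 2)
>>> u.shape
(23, 3, 3, 3, 3)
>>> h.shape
(2, 3, 3)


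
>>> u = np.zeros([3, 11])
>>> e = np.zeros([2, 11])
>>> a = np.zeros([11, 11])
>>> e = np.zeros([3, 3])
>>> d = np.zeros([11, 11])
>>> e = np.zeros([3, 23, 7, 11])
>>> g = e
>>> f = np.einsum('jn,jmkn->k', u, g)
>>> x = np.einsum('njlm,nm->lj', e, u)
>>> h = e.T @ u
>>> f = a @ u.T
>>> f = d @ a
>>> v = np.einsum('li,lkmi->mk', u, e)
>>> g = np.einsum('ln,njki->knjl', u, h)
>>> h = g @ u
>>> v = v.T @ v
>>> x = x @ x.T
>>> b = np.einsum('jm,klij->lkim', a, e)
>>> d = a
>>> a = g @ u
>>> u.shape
(3, 11)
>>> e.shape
(3, 23, 7, 11)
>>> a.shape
(23, 11, 7, 11)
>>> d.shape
(11, 11)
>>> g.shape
(23, 11, 7, 3)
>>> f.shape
(11, 11)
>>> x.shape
(7, 7)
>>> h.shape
(23, 11, 7, 11)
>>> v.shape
(23, 23)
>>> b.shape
(23, 3, 7, 11)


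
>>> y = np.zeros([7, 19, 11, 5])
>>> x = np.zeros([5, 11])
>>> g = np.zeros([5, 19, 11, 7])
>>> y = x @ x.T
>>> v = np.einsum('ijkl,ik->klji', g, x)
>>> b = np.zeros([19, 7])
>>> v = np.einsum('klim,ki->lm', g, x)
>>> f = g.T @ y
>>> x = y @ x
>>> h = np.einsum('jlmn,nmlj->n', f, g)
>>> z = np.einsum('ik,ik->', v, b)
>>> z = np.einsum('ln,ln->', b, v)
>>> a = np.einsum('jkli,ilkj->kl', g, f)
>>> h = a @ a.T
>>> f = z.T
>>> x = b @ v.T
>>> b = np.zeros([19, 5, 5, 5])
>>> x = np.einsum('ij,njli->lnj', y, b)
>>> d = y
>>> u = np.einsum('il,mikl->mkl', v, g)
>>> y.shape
(5, 5)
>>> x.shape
(5, 19, 5)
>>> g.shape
(5, 19, 11, 7)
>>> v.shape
(19, 7)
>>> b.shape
(19, 5, 5, 5)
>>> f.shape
()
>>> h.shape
(19, 19)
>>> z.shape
()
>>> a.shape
(19, 11)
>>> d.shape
(5, 5)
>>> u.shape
(5, 11, 7)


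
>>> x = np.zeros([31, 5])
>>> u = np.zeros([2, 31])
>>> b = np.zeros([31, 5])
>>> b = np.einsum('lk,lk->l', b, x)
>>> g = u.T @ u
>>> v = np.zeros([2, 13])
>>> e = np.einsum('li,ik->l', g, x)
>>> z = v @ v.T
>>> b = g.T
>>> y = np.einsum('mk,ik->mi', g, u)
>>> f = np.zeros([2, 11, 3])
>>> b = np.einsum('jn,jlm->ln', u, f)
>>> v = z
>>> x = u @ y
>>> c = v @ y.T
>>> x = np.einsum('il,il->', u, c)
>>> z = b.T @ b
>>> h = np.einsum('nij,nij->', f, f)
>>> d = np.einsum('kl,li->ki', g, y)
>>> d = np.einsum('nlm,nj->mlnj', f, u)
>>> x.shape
()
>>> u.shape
(2, 31)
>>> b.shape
(11, 31)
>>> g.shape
(31, 31)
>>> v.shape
(2, 2)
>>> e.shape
(31,)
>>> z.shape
(31, 31)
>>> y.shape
(31, 2)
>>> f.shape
(2, 11, 3)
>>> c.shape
(2, 31)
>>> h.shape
()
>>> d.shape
(3, 11, 2, 31)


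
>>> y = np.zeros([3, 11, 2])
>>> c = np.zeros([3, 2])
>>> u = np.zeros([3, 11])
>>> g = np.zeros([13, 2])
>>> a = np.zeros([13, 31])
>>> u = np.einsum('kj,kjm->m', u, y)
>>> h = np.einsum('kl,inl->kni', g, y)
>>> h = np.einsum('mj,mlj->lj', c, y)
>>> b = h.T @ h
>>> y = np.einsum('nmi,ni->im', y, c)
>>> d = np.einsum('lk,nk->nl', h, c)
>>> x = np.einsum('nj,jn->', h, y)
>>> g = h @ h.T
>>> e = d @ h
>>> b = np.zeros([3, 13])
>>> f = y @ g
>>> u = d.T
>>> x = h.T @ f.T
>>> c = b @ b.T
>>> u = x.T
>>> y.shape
(2, 11)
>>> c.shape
(3, 3)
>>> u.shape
(2, 2)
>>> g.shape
(11, 11)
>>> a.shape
(13, 31)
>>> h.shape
(11, 2)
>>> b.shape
(3, 13)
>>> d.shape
(3, 11)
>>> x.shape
(2, 2)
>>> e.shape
(3, 2)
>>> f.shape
(2, 11)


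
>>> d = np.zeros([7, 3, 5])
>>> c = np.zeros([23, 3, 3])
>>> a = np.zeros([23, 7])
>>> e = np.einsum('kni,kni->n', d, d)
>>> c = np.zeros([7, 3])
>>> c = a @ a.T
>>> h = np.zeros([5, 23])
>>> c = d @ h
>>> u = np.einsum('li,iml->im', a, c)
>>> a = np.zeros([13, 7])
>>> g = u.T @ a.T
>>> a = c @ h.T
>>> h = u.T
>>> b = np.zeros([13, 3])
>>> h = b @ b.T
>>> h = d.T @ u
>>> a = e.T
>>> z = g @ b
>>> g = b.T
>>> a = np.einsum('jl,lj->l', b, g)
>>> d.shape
(7, 3, 5)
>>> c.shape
(7, 3, 23)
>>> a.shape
(3,)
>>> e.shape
(3,)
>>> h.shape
(5, 3, 3)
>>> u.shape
(7, 3)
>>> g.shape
(3, 13)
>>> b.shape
(13, 3)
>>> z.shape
(3, 3)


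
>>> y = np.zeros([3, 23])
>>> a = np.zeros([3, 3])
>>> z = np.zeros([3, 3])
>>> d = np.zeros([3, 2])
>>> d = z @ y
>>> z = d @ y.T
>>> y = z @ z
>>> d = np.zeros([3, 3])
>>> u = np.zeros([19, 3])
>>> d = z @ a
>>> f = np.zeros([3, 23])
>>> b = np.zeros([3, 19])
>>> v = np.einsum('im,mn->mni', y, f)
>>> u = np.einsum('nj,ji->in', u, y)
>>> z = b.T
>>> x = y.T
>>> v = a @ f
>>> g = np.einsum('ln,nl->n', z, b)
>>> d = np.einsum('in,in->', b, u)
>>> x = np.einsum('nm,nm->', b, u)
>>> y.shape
(3, 3)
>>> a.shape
(3, 3)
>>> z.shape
(19, 3)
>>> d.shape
()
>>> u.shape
(3, 19)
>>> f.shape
(3, 23)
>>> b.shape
(3, 19)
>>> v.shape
(3, 23)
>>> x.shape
()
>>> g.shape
(3,)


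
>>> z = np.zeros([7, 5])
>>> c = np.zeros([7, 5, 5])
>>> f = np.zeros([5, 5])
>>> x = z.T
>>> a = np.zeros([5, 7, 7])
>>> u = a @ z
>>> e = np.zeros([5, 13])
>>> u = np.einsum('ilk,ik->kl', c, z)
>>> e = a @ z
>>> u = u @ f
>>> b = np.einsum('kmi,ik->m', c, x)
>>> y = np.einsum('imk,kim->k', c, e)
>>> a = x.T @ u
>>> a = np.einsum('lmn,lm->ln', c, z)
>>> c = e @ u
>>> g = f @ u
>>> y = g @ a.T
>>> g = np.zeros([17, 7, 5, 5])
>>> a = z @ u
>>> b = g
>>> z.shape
(7, 5)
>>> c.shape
(5, 7, 5)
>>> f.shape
(5, 5)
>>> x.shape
(5, 7)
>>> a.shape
(7, 5)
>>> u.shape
(5, 5)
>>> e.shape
(5, 7, 5)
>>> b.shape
(17, 7, 5, 5)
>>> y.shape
(5, 7)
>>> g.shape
(17, 7, 5, 5)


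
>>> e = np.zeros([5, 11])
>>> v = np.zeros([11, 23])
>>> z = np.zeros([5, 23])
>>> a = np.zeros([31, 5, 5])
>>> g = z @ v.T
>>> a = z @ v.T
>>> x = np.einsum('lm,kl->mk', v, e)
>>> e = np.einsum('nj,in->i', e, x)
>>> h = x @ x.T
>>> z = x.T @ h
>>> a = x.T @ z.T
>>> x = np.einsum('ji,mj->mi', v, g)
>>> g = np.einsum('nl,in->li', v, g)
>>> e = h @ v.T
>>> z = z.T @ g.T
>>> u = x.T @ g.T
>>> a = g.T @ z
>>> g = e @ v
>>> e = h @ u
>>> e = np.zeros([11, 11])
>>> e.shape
(11, 11)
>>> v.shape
(11, 23)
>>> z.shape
(23, 23)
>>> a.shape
(5, 23)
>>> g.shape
(23, 23)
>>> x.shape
(5, 23)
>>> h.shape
(23, 23)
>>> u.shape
(23, 23)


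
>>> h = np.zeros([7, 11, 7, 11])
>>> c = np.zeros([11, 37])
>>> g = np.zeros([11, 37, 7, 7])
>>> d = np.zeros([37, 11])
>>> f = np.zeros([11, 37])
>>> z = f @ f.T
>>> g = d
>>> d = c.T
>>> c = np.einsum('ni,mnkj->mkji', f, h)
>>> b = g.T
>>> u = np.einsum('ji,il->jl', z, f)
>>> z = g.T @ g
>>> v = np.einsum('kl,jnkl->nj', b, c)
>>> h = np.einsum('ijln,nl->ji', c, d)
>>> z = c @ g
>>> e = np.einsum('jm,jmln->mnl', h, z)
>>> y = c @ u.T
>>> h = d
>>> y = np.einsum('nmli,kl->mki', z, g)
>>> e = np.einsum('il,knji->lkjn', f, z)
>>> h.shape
(37, 11)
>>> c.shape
(7, 7, 11, 37)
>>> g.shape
(37, 11)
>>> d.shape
(37, 11)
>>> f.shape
(11, 37)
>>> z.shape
(7, 7, 11, 11)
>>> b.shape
(11, 37)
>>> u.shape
(11, 37)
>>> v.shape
(7, 7)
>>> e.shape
(37, 7, 11, 7)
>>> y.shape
(7, 37, 11)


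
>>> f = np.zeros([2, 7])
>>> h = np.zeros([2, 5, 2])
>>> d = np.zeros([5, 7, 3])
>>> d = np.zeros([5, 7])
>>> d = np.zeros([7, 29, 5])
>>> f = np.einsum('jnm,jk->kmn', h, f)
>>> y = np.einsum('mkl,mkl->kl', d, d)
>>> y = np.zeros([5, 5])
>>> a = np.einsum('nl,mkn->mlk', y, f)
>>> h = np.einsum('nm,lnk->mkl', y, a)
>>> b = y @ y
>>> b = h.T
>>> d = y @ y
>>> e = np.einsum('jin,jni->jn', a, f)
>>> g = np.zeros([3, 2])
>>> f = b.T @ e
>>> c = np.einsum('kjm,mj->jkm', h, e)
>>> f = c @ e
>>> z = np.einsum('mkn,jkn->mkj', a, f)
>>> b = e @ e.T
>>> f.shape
(2, 5, 2)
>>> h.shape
(5, 2, 7)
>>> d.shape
(5, 5)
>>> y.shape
(5, 5)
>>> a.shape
(7, 5, 2)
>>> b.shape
(7, 7)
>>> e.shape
(7, 2)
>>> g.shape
(3, 2)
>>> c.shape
(2, 5, 7)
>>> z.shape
(7, 5, 2)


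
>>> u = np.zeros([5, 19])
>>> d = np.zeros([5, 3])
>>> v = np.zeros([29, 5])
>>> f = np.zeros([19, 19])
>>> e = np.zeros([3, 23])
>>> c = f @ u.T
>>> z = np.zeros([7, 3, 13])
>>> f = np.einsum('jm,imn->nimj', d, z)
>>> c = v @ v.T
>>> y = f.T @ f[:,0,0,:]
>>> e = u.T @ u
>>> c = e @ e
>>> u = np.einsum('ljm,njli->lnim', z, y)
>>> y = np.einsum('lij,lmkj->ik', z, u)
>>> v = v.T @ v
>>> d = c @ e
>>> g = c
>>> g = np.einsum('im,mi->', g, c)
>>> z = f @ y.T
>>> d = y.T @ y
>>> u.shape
(7, 5, 5, 13)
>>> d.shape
(5, 5)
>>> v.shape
(5, 5)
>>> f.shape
(13, 7, 3, 5)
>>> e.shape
(19, 19)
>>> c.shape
(19, 19)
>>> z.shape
(13, 7, 3, 3)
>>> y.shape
(3, 5)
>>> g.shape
()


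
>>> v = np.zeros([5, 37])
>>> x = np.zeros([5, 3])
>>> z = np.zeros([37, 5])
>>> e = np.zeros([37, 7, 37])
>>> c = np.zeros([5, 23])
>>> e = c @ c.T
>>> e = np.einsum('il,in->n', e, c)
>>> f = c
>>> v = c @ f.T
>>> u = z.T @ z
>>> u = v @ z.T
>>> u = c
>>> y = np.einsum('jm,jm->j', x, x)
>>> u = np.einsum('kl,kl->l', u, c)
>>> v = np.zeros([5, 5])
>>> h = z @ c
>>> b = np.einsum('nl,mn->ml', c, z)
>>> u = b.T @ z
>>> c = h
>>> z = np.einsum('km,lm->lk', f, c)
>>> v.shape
(5, 5)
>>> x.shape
(5, 3)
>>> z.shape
(37, 5)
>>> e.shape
(23,)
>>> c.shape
(37, 23)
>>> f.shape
(5, 23)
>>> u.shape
(23, 5)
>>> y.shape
(5,)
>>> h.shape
(37, 23)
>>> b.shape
(37, 23)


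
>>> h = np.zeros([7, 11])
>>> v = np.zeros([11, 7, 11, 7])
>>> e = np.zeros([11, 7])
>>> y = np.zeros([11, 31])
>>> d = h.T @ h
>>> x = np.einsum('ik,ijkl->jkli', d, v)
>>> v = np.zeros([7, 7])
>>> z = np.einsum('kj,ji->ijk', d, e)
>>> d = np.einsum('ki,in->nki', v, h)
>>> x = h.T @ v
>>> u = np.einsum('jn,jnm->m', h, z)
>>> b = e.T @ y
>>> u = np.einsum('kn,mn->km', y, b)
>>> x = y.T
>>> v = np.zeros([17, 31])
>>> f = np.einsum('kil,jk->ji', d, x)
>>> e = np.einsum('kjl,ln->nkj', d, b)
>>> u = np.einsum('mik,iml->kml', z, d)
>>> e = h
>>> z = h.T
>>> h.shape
(7, 11)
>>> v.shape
(17, 31)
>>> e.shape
(7, 11)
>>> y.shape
(11, 31)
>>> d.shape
(11, 7, 7)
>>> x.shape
(31, 11)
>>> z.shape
(11, 7)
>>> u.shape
(11, 7, 7)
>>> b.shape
(7, 31)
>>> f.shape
(31, 7)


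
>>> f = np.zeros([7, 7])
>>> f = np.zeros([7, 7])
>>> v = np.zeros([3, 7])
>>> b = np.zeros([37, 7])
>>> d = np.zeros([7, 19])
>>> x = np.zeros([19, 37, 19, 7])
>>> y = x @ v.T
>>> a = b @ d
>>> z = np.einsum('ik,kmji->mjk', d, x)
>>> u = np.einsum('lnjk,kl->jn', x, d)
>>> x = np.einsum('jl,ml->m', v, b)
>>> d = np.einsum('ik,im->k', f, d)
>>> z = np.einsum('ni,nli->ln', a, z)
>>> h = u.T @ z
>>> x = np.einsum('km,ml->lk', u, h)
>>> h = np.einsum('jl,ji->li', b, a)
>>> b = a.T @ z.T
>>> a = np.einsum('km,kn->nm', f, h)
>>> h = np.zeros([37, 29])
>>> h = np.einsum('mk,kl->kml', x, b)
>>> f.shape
(7, 7)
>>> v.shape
(3, 7)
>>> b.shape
(19, 19)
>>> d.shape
(7,)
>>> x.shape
(37, 19)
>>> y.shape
(19, 37, 19, 3)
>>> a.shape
(19, 7)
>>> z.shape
(19, 37)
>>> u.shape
(19, 37)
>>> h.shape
(19, 37, 19)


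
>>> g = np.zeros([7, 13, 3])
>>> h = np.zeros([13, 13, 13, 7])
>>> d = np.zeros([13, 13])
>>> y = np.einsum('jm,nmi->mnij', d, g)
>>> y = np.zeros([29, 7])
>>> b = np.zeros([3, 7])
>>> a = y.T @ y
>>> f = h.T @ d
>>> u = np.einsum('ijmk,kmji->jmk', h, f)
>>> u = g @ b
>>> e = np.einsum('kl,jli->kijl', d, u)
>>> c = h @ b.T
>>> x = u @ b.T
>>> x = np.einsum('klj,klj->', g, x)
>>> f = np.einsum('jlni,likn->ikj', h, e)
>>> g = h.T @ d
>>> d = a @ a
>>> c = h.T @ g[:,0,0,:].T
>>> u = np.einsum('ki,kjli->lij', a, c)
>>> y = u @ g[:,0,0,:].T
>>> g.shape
(7, 13, 13, 13)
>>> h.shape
(13, 13, 13, 7)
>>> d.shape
(7, 7)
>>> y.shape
(13, 7, 7)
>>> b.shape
(3, 7)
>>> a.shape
(7, 7)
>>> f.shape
(7, 7, 13)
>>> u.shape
(13, 7, 13)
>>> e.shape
(13, 7, 7, 13)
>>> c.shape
(7, 13, 13, 7)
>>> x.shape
()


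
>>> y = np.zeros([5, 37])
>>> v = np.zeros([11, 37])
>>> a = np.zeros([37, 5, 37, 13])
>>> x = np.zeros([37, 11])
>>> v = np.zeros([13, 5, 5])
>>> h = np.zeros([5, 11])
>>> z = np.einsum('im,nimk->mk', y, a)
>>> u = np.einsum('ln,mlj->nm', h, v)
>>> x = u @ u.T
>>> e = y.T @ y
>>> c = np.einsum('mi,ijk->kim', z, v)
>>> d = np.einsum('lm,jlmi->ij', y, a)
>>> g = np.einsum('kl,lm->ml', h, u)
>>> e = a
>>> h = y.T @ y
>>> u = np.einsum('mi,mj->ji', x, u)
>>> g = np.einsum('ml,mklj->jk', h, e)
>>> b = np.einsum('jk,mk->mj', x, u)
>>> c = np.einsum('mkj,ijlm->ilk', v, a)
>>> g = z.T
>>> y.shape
(5, 37)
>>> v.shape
(13, 5, 5)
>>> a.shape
(37, 5, 37, 13)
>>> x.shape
(11, 11)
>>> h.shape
(37, 37)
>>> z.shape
(37, 13)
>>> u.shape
(13, 11)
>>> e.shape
(37, 5, 37, 13)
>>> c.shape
(37, 37, 5)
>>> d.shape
(13, 37)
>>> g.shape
(13, 37)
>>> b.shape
(13, 11)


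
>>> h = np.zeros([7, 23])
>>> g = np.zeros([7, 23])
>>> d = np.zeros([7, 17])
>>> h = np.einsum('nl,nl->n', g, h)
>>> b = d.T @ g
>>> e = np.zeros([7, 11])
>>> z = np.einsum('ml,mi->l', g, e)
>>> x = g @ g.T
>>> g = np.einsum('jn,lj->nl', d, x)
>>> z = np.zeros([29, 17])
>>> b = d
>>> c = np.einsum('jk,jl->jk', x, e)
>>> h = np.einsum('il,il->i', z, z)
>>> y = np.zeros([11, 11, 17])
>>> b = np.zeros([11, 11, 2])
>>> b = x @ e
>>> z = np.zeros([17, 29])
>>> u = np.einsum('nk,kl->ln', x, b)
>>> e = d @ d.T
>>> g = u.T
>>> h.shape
(29,)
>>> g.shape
(7, 11)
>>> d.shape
(7, 17)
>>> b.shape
(7, 11)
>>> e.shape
(7, 7)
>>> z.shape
(17, 29)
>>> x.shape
(7, 7)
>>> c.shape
(7, 7)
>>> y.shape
(11, 11, 17)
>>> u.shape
(11, 7)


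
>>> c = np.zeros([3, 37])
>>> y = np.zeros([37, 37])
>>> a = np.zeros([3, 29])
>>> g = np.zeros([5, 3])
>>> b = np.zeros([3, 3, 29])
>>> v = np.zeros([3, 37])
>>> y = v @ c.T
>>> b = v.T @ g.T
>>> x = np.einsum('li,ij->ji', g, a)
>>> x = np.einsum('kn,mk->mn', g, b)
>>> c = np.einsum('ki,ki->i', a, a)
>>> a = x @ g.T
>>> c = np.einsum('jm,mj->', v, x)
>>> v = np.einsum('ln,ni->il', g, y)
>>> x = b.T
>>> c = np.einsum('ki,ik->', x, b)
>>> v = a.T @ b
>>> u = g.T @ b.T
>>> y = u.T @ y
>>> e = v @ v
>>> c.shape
()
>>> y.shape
(37, 3)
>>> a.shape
(37, 5)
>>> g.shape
(5, 3)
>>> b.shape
(37, 5)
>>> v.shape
(5, 5)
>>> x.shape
(5, 37)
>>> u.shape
(3, 37)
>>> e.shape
(5, 5)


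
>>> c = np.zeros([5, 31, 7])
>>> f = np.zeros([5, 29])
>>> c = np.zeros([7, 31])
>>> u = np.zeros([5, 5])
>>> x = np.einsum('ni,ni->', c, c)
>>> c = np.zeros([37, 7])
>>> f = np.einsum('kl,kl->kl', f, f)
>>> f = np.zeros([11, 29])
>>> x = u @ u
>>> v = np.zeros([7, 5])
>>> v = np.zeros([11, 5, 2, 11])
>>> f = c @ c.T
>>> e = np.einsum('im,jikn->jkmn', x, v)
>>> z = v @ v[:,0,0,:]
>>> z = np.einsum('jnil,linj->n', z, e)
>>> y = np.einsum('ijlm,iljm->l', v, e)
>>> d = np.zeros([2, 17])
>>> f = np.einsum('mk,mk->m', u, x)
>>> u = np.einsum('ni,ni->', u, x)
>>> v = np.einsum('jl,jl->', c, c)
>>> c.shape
(37, 7)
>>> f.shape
(5,)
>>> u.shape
()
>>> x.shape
(5, 5)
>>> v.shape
()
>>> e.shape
(11, 2, 5, 11)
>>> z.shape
(5,)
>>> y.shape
(2,)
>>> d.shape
(2, 17)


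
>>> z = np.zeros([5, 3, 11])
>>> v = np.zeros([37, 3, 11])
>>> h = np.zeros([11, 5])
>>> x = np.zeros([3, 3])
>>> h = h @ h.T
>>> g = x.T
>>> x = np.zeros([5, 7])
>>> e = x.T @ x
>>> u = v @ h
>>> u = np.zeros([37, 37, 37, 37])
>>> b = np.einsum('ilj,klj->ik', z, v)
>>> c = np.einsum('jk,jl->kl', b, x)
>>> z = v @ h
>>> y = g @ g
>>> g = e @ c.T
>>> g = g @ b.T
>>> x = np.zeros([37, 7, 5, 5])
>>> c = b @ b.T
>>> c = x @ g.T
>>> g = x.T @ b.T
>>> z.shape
(37, 3, 11)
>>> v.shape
(37, 3, 11)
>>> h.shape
(11, 11)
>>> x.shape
(37, 7, 5, 5)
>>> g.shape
(5, 5, 7, 5)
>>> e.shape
(7, 7)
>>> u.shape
(37, 37, 37, 37)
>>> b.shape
(5, 37)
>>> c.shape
(37, 7, 5, 7)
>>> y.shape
(3, 3)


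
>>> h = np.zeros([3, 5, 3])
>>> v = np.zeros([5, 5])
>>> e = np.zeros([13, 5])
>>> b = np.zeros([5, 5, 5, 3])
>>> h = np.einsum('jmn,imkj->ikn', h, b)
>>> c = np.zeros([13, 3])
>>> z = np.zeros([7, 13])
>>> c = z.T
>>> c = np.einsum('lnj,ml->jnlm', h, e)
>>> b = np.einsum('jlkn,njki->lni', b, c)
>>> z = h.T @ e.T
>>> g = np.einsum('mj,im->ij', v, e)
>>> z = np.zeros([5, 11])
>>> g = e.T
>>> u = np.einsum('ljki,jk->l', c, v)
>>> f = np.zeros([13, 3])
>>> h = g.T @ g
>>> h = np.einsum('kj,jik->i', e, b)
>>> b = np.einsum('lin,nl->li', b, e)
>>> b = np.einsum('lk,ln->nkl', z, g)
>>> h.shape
(3,)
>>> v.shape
(5, 5)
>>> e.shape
(13, 5)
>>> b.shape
(13, 11, 5)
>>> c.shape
(3, 5, 5, 13)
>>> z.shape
(5, 11)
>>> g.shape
(5, 13)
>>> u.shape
(3,)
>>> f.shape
(13, 3)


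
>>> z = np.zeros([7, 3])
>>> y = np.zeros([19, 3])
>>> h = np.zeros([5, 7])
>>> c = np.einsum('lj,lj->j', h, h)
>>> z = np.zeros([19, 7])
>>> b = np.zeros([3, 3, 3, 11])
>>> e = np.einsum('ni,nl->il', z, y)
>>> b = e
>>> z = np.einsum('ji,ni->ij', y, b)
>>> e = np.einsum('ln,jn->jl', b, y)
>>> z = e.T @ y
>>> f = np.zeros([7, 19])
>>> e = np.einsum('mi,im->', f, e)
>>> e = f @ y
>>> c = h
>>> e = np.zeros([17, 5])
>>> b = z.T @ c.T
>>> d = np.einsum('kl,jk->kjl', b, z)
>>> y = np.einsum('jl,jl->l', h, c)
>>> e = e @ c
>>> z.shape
(7, 3)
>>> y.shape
(7,)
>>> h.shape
(5, 7)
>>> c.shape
(5, 7)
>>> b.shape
(3, 5)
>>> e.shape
(17, 7)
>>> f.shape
(7, 19)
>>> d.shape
(3, 7, 5)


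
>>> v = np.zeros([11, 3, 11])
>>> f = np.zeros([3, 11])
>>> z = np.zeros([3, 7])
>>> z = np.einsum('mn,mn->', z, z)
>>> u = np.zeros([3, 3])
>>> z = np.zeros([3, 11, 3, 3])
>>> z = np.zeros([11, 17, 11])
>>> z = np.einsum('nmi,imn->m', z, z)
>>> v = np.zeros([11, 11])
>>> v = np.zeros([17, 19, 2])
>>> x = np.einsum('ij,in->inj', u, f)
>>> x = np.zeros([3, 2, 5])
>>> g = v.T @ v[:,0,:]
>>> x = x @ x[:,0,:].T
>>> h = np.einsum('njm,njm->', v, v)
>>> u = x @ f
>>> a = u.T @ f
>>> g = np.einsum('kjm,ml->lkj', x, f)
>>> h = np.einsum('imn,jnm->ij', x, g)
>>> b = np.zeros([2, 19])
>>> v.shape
(17, 19, 2)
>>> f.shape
(3, 11)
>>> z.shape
(17,)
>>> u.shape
(3, 2, 11)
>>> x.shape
(3, 2, 3)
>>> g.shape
(11, 3, 2)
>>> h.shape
(3, 11)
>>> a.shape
(11, 2, 11)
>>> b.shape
(2, 19)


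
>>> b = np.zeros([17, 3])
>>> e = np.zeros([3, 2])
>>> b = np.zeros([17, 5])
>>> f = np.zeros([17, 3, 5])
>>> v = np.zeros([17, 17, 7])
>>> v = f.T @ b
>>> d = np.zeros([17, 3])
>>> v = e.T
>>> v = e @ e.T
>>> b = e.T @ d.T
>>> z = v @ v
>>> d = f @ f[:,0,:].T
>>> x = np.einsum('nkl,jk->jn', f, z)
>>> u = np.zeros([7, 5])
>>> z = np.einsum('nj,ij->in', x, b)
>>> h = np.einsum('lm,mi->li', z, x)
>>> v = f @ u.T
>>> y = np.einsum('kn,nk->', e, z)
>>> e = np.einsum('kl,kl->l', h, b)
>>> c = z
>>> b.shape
(2, 17)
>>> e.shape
(17,)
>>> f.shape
(17, 3, 5)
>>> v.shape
(17, 3, 7)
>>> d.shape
(17, 3, 17)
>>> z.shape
(2, 3)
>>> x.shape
(3, 17)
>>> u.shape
(7, 5)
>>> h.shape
(2, 17)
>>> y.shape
()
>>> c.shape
(2, 3)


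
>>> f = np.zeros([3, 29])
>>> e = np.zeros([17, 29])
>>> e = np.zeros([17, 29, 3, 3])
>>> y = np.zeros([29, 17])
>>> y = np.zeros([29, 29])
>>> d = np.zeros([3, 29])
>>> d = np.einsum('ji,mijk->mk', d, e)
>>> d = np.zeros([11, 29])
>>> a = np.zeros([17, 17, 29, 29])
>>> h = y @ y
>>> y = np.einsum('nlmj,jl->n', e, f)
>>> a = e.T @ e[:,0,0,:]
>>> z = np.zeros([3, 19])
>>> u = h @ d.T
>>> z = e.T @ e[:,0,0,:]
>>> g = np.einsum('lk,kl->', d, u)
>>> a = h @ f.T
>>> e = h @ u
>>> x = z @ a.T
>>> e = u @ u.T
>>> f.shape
(3, 29)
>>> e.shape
(29, 29)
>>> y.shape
(17,)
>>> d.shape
(11, 29)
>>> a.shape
(29, 3)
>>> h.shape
(29, 29)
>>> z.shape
(3, 3, 29, 3)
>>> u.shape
(29, 11)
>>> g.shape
()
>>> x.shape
(3, 3, 29, 29)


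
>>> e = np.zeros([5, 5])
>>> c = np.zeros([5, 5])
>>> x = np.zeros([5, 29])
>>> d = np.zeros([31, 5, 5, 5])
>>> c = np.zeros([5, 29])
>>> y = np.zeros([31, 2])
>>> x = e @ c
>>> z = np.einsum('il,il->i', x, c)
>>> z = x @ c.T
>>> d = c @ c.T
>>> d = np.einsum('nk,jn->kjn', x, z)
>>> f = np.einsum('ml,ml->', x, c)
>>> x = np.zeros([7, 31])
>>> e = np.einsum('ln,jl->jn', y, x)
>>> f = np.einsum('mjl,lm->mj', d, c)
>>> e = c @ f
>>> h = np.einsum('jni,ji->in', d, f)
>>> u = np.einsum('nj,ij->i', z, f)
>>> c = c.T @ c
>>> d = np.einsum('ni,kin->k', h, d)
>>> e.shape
(5, 5)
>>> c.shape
(29, 29)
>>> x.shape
(7, 31)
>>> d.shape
(29,)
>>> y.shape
(31, 2)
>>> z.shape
(5, 5)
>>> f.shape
(29, 5)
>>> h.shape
(5, 5)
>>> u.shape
(29,)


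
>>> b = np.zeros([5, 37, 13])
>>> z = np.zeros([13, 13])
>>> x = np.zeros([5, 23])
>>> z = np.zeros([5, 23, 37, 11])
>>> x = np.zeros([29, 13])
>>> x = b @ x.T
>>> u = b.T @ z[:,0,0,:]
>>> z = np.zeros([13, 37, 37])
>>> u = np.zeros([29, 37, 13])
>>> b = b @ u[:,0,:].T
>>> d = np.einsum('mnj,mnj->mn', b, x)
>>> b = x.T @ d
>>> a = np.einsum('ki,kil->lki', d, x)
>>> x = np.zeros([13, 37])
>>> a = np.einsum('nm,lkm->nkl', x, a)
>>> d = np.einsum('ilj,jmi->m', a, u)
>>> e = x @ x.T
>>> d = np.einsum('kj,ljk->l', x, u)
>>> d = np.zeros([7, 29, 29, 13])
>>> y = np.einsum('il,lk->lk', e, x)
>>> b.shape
(29, 37, 37)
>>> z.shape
(13, 37, 37)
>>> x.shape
(13, 37)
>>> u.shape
(29, 37, 13)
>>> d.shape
(7, 29, 29, 13)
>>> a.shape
(13, 5, 29)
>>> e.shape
(13, 13)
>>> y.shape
(13, 37)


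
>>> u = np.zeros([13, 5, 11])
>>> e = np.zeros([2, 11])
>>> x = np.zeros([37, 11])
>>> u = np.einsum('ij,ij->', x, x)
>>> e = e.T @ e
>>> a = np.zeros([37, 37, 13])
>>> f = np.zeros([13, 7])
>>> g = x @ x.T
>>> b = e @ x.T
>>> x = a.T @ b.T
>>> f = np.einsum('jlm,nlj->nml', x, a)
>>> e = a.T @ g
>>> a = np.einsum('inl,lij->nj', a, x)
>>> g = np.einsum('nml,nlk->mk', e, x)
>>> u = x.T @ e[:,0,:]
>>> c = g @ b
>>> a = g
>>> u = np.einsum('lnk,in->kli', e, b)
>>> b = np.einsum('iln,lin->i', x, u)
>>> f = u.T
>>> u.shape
(37, 13, 11)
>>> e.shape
(13, 37, 37)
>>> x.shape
(13, 37, 11)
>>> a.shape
(37, 11)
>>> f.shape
(11, 13, 37)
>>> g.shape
(37, 11)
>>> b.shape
(13,)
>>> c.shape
(37, 37)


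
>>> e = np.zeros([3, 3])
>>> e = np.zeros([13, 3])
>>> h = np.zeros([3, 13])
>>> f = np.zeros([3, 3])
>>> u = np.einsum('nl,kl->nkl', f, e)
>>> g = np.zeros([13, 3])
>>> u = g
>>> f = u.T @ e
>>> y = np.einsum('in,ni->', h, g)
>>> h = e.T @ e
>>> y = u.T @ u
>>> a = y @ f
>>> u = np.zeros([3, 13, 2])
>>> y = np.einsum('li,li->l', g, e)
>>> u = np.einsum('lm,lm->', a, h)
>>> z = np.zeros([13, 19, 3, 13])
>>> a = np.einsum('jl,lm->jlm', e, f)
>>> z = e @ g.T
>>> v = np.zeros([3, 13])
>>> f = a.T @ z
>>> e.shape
(13, 3)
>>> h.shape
(3, 3)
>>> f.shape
(3, 3, 13)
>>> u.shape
()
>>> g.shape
(13, 3)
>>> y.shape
(13,)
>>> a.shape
(13, 3, 3)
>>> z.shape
(13, 13)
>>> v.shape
(3, 13)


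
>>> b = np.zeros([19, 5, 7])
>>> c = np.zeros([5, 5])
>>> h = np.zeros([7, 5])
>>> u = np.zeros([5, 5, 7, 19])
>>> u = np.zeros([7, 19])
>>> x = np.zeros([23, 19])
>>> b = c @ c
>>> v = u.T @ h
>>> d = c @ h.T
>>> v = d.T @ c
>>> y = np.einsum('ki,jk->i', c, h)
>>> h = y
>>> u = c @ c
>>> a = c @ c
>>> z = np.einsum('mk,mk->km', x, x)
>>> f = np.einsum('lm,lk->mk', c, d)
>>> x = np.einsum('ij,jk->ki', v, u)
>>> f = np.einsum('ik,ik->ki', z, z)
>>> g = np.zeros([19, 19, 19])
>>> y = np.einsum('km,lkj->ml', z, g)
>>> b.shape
(5, 5)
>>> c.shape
(5, 5)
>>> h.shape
(5,)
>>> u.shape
(5, 5)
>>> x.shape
(5, 7)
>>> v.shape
(7, 5)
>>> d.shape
(5, 7)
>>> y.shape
(23, 19)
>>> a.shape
(5, 5)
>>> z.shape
(19, 23)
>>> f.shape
(23, 19)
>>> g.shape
(19, 19, 19)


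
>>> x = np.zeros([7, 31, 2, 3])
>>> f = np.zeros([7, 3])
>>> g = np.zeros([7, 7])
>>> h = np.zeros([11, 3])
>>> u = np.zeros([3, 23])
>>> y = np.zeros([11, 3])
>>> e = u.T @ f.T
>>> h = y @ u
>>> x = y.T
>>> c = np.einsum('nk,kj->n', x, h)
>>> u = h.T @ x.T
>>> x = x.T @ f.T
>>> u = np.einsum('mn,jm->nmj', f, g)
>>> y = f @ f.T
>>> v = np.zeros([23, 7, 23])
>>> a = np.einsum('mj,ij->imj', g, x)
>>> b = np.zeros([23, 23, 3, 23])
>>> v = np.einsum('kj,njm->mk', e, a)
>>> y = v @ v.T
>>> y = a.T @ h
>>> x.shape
(11, 7)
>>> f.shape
(7, 3)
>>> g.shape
(7, 7)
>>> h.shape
(11, 23)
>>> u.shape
(3, 7, 7)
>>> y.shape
(7, 7, 23)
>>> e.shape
(23, 7)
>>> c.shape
(3,)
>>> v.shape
(7, 23)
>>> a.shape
(11, 7, 7)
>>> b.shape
(23, 23, 3, 23)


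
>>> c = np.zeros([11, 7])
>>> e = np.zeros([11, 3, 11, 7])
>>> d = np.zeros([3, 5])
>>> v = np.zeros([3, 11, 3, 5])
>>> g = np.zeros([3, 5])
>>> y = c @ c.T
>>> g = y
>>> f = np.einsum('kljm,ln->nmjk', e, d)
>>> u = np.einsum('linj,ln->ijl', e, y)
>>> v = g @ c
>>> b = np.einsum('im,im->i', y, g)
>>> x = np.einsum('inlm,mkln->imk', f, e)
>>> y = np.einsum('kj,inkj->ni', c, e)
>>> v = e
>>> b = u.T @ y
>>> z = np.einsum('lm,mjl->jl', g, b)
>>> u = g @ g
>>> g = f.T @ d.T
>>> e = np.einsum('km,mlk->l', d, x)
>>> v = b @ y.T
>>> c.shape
(11, 7)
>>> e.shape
(11,)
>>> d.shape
(3, 5)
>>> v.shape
(11, 7, 3)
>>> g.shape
(11, 11, 7, 3)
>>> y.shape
(3, 11)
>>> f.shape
(5, 7, 11, 11)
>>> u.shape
(11, 11)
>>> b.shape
(11, 7, 11)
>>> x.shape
(5, 11, 3)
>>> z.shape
(7, 11)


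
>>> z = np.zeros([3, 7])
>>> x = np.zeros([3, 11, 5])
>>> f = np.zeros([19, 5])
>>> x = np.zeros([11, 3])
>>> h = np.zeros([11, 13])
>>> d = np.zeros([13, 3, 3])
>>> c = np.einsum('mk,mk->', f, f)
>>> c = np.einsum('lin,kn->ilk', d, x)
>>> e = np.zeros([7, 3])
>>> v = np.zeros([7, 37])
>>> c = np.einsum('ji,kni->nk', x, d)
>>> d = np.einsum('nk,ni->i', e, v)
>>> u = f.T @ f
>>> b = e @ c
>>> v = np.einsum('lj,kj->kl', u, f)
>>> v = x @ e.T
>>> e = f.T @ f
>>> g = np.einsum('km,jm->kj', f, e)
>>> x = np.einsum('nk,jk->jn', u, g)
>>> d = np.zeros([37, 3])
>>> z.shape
(3, 7)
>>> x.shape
(19, 5)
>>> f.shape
(19, 5)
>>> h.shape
(11, 13)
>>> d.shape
(37, 3)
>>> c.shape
(3, 13)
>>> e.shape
(5, 5)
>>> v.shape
(11, 7)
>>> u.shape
(5, 5)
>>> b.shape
(7, 13)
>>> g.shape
(19, 5)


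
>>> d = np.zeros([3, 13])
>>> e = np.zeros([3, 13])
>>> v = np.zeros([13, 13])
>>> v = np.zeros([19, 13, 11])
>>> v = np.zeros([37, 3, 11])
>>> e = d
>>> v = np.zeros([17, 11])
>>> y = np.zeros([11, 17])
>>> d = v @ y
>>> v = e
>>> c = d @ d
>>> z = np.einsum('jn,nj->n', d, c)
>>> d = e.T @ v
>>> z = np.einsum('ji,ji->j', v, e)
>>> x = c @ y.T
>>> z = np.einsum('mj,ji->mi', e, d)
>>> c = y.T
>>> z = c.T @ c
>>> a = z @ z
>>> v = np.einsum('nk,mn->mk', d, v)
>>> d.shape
(13, 13)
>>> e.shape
(3, 13)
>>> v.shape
(3, 13)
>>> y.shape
(11, 17)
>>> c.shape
(17, 11)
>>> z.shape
(11, 11)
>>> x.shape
(17, 11)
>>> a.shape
(11, 11)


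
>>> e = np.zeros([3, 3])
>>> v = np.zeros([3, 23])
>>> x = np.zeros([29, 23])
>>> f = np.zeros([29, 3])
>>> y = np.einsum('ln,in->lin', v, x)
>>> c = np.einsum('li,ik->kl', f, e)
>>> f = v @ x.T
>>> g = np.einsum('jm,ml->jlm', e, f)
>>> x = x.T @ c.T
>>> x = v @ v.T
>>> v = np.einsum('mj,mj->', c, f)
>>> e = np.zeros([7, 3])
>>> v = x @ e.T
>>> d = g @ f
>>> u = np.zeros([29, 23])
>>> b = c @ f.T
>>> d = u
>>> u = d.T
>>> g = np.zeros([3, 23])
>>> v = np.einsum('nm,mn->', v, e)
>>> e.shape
(7, 3)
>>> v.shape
()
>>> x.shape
(3, 3)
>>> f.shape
(3, 29)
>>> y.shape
(3, 29, 23)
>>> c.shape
(3, 29)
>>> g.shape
(3, 23)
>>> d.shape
(29, 23)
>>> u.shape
(23, 29)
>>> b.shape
(3, 3)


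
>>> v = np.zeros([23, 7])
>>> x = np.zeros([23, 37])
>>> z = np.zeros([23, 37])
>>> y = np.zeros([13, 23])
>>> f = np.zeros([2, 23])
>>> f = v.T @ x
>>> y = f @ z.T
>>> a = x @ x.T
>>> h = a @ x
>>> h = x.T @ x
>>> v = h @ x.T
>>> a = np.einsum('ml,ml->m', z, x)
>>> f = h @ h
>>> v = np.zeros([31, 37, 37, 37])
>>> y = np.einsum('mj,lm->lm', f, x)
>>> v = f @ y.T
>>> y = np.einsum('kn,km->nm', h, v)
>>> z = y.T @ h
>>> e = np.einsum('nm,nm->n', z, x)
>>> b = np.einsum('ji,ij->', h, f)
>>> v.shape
(37, 23)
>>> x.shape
(23, 37)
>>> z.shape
(23, 37)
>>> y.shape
(37, 23)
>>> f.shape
(37, 37)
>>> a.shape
(23,)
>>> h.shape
(37, 37)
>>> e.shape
(23,)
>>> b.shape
()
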